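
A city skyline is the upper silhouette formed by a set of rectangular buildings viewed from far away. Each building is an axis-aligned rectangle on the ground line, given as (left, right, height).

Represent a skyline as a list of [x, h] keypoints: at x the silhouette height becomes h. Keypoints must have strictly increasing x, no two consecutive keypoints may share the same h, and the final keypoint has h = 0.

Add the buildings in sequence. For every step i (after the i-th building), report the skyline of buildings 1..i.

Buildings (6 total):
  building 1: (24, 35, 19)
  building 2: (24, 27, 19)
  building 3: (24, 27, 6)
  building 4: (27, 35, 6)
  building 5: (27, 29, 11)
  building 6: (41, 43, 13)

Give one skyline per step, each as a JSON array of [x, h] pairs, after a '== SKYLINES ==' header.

== SKYLINES ==
[[24,19],[35,0]]
[[24,19],[35,0]]
[[24,19],[35,0]]
[[24,19],[35,0]]
[[24,19],[35,0]]
[[24,19],[35,0],[41,13],[43,0]]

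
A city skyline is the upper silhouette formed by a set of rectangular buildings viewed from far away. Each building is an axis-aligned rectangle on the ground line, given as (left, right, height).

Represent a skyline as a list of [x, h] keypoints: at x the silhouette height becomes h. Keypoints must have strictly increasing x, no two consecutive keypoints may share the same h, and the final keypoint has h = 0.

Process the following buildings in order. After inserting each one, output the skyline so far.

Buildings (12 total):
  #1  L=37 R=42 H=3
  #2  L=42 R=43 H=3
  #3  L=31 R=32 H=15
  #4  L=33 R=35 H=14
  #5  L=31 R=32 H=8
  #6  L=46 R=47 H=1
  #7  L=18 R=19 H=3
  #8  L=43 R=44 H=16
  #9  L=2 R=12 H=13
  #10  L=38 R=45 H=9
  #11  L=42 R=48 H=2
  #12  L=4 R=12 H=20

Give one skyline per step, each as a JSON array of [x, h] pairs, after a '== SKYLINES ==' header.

== SKYLINES ==
[[37,3],[42,0]]
[[37,3],[43,0]]
[[31,15],[32,0],[37,3],[43,0]]
[[31,15],[32,0],[33,14],[35,0],[37,3],[43,0]]
[[31,15],[32,0],[33,14],[35,0],[37,3],[43,0]]
[[31,15],[32,0],[33,14],[35,0],[37,3],[43,0],[46,1],[47,0]]
[[18,3],[19,0],[31,15],[32,0],[33,14],[35,0],[37,3],[43,0],[46,1],[47,0]]
[[18,3],[19,0],[31,15],[32,0],[33,14],[35,0],[37,3],[43,16],[44,0],[46,1],[47,0]]
[[2,13],[12,0],[18,3],[19,0],[31,15],[32,0],[33,14],[35,0],[37,3],[43,16],[44,0],[46,1],[47,0]]
[[2,13],[12,0],[18,3],[19,0],[31,15],[32,0],[33,14],[35,0],[37,3],[38,9],[43,16],[44,9],[45,0],[46,1],[47,0]]
[[2,13],[12,0],[18,3],[19,0],[31,15],[32,0],[33,14],[35,0],[37,3],[38,9],[43,16],[44,9],[45,2],[48,0]]
[[2,13],[4,20],[12,0],[18,3],[19,0],[31,15],[32,0],[33,14],[35,0],[37,3],[38,9],[43,16],[44,9],[45,2],[48,0]]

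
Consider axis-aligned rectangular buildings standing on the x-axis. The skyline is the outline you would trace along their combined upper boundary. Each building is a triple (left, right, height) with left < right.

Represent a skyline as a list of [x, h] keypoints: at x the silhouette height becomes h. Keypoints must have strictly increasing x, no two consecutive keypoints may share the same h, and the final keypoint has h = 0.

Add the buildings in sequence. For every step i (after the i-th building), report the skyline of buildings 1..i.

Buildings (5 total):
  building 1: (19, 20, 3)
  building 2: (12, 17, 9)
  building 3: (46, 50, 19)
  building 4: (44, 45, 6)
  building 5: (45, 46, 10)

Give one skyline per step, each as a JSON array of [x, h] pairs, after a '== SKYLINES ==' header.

== SKYLINES ==
[[19,3],[20,0]]
[[12,9],[17,0],[19,3],[20,0]]
[[12,9],[17,0],[19,3],[20,0],[46,19],[50,0]]
[[12,9],[17,0],[19,3],[20,0],[44,6],[45,0],[46,19],[50,0]]
[[12,9],[17,0],[19,3],[20,0],[44,6],[45,10],[46,19],[50,0]]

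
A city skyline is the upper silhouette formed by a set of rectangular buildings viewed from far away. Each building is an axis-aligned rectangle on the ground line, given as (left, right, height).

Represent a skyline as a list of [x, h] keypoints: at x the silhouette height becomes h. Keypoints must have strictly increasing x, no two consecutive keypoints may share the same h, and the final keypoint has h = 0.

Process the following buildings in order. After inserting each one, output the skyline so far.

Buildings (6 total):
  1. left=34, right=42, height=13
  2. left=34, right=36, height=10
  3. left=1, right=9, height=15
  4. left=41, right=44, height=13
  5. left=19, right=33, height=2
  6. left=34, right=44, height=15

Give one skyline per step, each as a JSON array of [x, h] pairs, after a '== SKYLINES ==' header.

== SKYLINES ==
[[34,13],[42,0]]
[[34,13],[42,0]]
[[1,15],[9,0],[34,13],[42,0]]
[[1,15],[9,0],[34,13],[44,0]]
[[1,15],[9,0],[19,2],[33,0],[34,13],[44,0]]
[[1,15],[9,0],[19,2],[33,0],[34,15],[44,0]]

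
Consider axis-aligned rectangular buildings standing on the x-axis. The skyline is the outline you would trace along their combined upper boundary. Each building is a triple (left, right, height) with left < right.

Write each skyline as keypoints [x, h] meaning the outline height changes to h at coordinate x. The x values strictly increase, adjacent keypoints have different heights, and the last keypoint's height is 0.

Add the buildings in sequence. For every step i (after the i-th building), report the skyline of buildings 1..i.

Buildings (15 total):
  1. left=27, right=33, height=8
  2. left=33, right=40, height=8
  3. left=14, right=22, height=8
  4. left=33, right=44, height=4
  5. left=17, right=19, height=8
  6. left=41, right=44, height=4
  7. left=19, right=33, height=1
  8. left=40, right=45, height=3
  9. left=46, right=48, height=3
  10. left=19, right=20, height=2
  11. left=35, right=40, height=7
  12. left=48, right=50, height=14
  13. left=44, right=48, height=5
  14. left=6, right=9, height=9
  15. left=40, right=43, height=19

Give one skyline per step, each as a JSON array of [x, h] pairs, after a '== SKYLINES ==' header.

== SKYLINES ==
[[27,8],[33,0]]
[[27,8],[40,0]]
[[14,8],[22,0],[27,8],[40,0]]
[[14,8],[22,0],[27,8],[40,4],[44,0]]
[[14,8],[22,0],[27,8],[40,4],[44,0]]
[[14,8],[22,0],[27,8],[40,4],[44,0]]
[[14,8],[22,1],[27,8],[40,4],[44,0]]
[[14,8],[22,1],[27,8],[40,4],[44,3],[45,0]]
[[14,8],[22,1],[27,8],[40,4],[44,3],[45,0],[46,3],[48,0]]
[[14,8],[22,1],[27,8],[40,4],[44,3],[45,0],[46,3],[48,0]]
[[14,8],[22,1],[27,8],[40,4],[44,3],[45,0],[46,3],[48,0]]
[[14,8],[22,1],[27,8],[40,4],[44,3],[45,0],[46,3],[48,14],[50,0]]
[[14,8],[22,1],[27,8],[40,4],[44,5],[48,14],[50,0]]
[[6,9],[9,0],[14,8],[22,1],[27,8],[40,4],[44,5],[48,14],[50,0]]
[[6,9],[9,0],[14,8],[22,1],[27,8],[40,19],[43,4],[44,5],[48,14],[50,0]]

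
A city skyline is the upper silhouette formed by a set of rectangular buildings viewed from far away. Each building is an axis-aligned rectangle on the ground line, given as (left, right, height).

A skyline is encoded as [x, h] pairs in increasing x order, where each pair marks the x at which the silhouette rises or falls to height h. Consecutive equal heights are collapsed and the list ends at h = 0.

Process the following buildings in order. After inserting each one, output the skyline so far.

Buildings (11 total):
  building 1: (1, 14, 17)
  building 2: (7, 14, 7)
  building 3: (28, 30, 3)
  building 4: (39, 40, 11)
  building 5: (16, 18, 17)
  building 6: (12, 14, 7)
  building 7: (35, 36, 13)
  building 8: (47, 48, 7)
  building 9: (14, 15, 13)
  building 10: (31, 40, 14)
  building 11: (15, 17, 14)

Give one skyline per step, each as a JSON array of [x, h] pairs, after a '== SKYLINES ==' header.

== SKYLINES ==
[[1,17],[14,0]]
[[1,17],[14,0]]
[[1,17],[14,0],[28,3],[30,0]]
[[1,17],[14,0],[28,3],[30,0],[39,11],[40,0]]
[[1,17],[14,0],[16,17],[18,0],[28,3],[30,0],[39,11],[40,0]]
[[1,17],[14,0],[16,17],[18,0],[28,3],[30,0],[39,11],[40,0]]
[[1,17],[14,0],[16,17],[18,0],[28,3],[30,0],[35,13],[36,0],[39,11],[40,0]]
[[1,17],[14,0],[16,17],[18,0],[28,3],[30,0],[35,13],[36,0],[39,11],[40,0],[47,7],[48,0]]
[[1,17],[14,13],[15,0],[16,17],[18,0],[28,3],[30,0],[35,13],[36,0],[39,11],[40,0],[47,7],[48,0]]
[[1,17],[14,13],[15,0],[16,17],[18,0],[28,3],[30,0],[31,14],[40,0],[47,7],[48,0]]
[[1,17],[14,13],[15,14],[16,17],[18,0],[28,3],[30,0],[31,14],[40,0],[47,7],[48,0]]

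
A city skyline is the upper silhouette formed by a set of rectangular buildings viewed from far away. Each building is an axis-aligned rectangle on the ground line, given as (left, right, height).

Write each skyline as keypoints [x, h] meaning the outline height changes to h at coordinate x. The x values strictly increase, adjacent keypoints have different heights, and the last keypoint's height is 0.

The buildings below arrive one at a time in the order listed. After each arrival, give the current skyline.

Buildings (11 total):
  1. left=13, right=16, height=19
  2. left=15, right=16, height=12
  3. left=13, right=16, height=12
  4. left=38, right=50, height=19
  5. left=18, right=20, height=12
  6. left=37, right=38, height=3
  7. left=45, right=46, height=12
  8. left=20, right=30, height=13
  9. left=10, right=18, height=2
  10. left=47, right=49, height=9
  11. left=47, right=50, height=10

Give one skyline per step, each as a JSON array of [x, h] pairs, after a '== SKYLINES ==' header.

== SKYLINES ==
[[13,19],[16,0]]
[[13,19],[16,0]]
[[13,19],[16,0]]
[[13,19],[16,0],[38,19],[50,0]]
[[13,19],[16,0],[18,12],[20,0],[38,19],[50,0]]
[[13,19],[16,0],[18,12],[20,0],[37,3],[38,19],[50,0]]
[[13,19],[16,0],[18,12],[20,0],[37,3],[38,19],[50,0]]
[[13,19],[16,0],[18,12],[20,13],[30,0],[37,3],[38,19],[50,0]]
[[10,2],[13,19],[16,2],[18,12],[20,13],[30,0],[37,3],[38,19],[50,0]]
[[10,2],[13,19],[16,2],[18,12],[20,13],[30,0],[37,3],[38,19],[50,0]]
[[10,2],[13,19],[16,2],[18,12],[20,13],[30,0],[37,3],[38,19],[50,0]]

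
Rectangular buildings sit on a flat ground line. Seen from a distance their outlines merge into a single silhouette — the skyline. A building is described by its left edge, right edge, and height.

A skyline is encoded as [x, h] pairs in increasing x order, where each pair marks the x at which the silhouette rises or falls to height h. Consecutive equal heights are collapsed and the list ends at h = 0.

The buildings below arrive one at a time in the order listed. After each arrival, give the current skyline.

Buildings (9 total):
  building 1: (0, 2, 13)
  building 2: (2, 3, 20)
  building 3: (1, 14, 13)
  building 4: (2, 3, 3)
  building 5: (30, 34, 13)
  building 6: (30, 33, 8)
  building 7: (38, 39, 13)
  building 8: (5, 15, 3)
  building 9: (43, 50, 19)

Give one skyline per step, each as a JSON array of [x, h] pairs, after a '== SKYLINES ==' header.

== SKYLINES ==
[[0,13],[2,0]]
[[0,13],[2,20],[3,0]]
[[0,13],[2,20],[3,13],[14,0]]
[[0,13],[2,20],[3,13],[14,0]]
[[0,13],[2,20],[3,13],[14,0],[30,13],[34,0]]
[[0,13],[2,20],[3,13],[14,0],[30,13],[34,0]]
[[0,13],[2,20],[3,13],[14,0],[30,13],[34,0],[38,13],[39,0]]
[[0,13],[2,20],[3,13],[14,3],[15,0],[30,13],[34,0],[38,13],[39,0]]
[[0,13],[2,20],[3,13],[14,3],[15,0],[30,13],[34,0],[38,13],[39,0],[43,19],[50,0]]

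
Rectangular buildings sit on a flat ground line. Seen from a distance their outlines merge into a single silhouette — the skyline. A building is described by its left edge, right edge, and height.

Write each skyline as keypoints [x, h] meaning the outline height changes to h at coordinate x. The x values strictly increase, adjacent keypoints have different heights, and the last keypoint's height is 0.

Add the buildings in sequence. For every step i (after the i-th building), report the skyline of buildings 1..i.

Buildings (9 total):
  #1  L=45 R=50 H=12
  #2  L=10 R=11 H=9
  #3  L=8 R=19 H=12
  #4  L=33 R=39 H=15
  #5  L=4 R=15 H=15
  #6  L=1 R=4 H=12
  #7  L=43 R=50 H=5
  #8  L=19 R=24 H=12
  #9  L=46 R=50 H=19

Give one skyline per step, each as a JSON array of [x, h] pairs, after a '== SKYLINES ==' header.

== SKYLINES ==
[[45,12],[50,0]]
[[10,9],[11,0],[45,12],[50,0]]
[[8,12],[19,0],[45,12],[50,0]]
[[8,12],[19,0],[33,15],[39,0],[45,12],[50,0]]
[[4,15],[15,12],[19,0],[33,15],[39,0],[45,12],[50,0]]
[[1,12],[4,15],[15,12],[19,0],[33,15],[39,0],[45,12],[50,0]]
[[1,12],[4,15],[15,12],[19,0],[33,15],[39,0],[43,5],[45,12],[50,0]]
[[1,12],[4,15],[15,12],[24,0],[33,15],[39,0],[43,5],[45,12],[50,0]]
[[1,12],[4,15],[15,12],[24,0],[33,15],[39,0],[43,5],[45,12],[46,19],[50,0]]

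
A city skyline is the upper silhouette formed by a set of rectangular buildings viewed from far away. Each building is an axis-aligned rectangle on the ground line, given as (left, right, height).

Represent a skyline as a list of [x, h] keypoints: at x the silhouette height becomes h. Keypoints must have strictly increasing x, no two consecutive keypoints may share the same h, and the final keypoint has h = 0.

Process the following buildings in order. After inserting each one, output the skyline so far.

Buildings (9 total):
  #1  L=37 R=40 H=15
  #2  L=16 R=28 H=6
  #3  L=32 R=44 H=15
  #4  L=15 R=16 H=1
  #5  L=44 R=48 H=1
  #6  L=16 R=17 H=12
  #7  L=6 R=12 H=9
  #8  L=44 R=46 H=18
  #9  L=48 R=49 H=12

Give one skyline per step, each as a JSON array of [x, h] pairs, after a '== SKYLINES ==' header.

== SKYLINES ==
[[37,15],[40,0]]
[[16,6],[28,0],[37,15],[40,0]]
[[16,6],[28,0],[32,15],[44,0]]
[[15,1],[16,6],[28,0],[32,15],[44,0]]
[[15,1],[16,6],[28,0],[32,15],[44,1],[48,0]]
[[15,1],[16,12],[17,6],[28,0],[32,15],[44,1],[48,0]]
[[6,9],[12,0],[15,1],[16,12],[17,6],[28,0],[32,15],[44,1],[48,0]]
[[6,9],[12,0],[15,1],[16,12],[17,6],[28,0],[32,15],[44,18],[46,1],[48,0]]
[[6,9],[12,0],[15,1],[16,12],[17,6],[28,0],[32,15],[44,18],[46,1],[48,12],[49,0]]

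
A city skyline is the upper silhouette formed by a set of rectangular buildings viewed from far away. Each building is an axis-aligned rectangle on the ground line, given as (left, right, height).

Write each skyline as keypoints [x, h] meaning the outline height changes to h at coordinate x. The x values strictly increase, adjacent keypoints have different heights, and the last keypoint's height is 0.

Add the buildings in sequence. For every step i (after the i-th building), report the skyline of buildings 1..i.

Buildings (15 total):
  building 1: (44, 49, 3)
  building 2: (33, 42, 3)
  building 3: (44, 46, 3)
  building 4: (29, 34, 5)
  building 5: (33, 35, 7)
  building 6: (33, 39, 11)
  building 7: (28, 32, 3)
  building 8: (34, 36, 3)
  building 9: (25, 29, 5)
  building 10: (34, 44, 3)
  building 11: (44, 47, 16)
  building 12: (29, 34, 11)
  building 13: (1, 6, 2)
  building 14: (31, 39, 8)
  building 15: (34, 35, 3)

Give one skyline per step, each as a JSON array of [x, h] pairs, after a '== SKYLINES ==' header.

== SKYLINES ==
[[44,3],[49,0]]
[[33,3],[42,0],[44,3],[49,0]]
[[33,3],[42,0],[44,3],[49,0]]
[[29,5],[34,3],[42,0],[44,3],[49,0]]
[[29,5],[33,7],[35,3],[42,0],[44,3],[49,0]]
[[29,5],[33,11],[39,3],[42,0],[44,3],[49,0]]
[[28,3],[29,5],[33,11],[39,3],[42,0],[44,3],[49,0]]
[[28,3],[29,5],[33,11],[39,3],[42,0],[44,3],[49,0]]
[[25,5],[33,11],[39,3],[42,0],[44,3],[49,0]]
[[25,5],[33,11],[39,3],[49,0]]
[[25,5],[33,11],[39,3],[44,16],[47,3],[49,0]]
[[25,5],[29,11],[39,3],[44,16],[47,3],[49,0]]
[[1,2],[6,0],[25,5],[29,11],[39,3],[44,16],[47,3],[49,0]]
[[1,2],[6,0],[25,5],[29,11],[39,3],[44,16],[47,3],[49,0]]
[[1,2],[6,0],[25,5],[29,11],[39,3],[44,16],[47,3],[49,0]]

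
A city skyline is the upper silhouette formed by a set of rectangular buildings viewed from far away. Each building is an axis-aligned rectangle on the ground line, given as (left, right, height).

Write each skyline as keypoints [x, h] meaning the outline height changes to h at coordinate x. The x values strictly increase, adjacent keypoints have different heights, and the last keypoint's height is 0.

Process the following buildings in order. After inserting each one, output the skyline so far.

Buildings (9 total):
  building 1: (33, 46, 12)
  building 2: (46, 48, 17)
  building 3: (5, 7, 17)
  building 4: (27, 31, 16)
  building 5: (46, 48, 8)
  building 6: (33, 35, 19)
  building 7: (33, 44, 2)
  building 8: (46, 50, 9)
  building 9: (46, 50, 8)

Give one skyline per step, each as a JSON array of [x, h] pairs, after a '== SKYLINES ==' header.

== SKYLINES ==
[[33,12],[46,0]]
[[33,12],[46,17],[48,0]]
[[5,17],[7,0],[33,12],[46,17],[48,0]]
[[5,17],[7,0],[27,16],[31,0],[33,12],[46,17],[48,0]]
[[5,17],[7,0],[27,16],[31,0],[33,12],[46,17],[48,0]]
[[5,17],[7,0],[27,16],[31,0],[33,19],[35,12],[46,17],[48,0]]
[[5,17],[7,0],[27,16],[31,0],[33,19],[35,12],[46,17],[48,0]]
[[5,17],[7,0],[27,16],[31,0],[33,19],[35,12],[46,17],[48,9],[50,0]]
[[5,17],[7,0],[27,16],[31,0],[33,19],[35,12],[46,17],[48,9],[50,0]]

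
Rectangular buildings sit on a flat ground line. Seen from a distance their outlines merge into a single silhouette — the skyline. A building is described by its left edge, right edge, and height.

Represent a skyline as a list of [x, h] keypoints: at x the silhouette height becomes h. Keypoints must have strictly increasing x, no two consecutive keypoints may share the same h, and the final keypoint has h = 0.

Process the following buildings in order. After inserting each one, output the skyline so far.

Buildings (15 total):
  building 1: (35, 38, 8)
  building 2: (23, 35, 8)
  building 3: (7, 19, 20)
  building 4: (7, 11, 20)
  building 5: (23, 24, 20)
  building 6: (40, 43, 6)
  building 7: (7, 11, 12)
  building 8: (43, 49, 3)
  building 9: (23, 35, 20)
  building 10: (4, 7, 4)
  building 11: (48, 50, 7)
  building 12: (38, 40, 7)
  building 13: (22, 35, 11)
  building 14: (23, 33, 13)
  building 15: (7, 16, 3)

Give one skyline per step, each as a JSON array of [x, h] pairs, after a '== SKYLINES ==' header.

== SKYLINES ==
[[35,8],[38,0]]
[[23,8],[38,0]]
[[7,20],[19,0],[23,8],[38,0]]
[[7,20],[19,0],[23,8],[38,0]]
[[7,20],[19,0],[23,20],[24,8],[38,0]]
[[7,20],[19,0],[23,20],[24,8],[38,0],[40,6],[43,0]]
[[7,20],[19,0],[23,20],[24,8],[38,0],[40,6],[43,0]]
[[7,20],[19,0],[23,20],[24,8],[38,0],[40,6],[43,3],[49,0]]
[[7,20],[19,0],[23,20],[35,8],[38,0],[40,6],[43,3],[49,0]]
[[4,4],[7,20],[19,0],[23,20],[35,8],[38,0],[40,6],[43,3],[49,0]]
[[4,4],[7,20],[19,0],[23,20],[35,8],[38,0],[40,6],[43,3],[48,7],[50,0]]
[[4,4],[7,20],[19,0],[23,20],[35,8],[38,7],[40,6],[43,3],[48,7],[50,0]]
[[4,4],[7,20],[19,0],[22,11],[23,20],[35,8],[38,7],[40,6],[43,3],[48,7],[50,0]]
[[4,4],[7,20],[19,0],[22,11],[23,20],[35,8],[38,7],[40,6],[43,3],[48,7],[50,0]]
[[4,4],[7,20],[19,0],[22,11],[23,20],[35,8],[38,7],[40,6],[43,3],[48,7],[50,0]]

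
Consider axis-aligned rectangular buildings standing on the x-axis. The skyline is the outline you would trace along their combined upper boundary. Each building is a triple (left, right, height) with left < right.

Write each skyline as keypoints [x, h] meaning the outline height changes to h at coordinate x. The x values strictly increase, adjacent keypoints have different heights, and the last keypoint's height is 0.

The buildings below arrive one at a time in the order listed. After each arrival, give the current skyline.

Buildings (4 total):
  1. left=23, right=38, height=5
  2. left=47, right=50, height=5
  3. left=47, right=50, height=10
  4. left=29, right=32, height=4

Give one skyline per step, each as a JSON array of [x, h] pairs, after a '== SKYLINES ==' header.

== SKYLINES ==
[[23,5],[38,0]]
[[23,5],[38,0],[47,5],[50,0]]
[[23,5],[38,0],[47,10],[50,0]]
[[23,5],[38,0],[47,10],[50,0]]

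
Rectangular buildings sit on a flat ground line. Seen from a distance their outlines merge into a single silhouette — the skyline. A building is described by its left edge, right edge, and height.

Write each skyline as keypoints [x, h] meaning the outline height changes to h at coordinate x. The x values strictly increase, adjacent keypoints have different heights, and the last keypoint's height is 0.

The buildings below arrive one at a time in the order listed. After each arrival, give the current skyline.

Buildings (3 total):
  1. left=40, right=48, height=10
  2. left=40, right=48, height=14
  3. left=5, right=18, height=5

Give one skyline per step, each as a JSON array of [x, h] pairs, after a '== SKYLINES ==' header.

== SKYLINES ==
[[40,10],[48,0]]
[[40,14],[48,0]]
[[5,5],[18,0],[40,14],[48,0]]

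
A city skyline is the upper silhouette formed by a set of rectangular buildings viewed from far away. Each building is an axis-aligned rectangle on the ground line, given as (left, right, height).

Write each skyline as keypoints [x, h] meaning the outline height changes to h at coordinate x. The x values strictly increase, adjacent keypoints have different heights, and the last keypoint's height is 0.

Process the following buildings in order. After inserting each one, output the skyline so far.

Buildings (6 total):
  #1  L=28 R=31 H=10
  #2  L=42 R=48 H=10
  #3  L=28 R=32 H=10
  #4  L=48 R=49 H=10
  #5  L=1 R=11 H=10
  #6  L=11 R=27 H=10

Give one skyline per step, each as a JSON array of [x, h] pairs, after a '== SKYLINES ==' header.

== SKYLINES ==
[[28,10],[31,0]]
[[28,10],[31,0],[42,10],[48,0]]
[[28,10],[32,0],[42,10],[48,0]]
[[28,10],[32,0],[42,10],[49,0]]
[[1,10],[11,0],[28,10],[32,0],[42,10],[49,0]]
[[1,10],[27,0],[28,10],[32,0],[42,10],[49,0]]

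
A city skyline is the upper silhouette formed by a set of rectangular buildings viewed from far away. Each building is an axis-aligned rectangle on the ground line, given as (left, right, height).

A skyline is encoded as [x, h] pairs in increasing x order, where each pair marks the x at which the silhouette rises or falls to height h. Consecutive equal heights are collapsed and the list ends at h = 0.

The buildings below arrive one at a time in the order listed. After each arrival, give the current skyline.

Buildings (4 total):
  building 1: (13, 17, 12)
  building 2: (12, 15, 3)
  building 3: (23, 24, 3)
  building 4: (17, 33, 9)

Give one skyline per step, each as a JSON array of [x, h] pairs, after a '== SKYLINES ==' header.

== SKYLINES ==
[[13,12],[17,0]]
[[12,3],[13,12],[17,0]]
[[12,3],[13,12],[17,0],[23,3],[24,0]]
[[12,3],[13,12],[17,9],[33,0]]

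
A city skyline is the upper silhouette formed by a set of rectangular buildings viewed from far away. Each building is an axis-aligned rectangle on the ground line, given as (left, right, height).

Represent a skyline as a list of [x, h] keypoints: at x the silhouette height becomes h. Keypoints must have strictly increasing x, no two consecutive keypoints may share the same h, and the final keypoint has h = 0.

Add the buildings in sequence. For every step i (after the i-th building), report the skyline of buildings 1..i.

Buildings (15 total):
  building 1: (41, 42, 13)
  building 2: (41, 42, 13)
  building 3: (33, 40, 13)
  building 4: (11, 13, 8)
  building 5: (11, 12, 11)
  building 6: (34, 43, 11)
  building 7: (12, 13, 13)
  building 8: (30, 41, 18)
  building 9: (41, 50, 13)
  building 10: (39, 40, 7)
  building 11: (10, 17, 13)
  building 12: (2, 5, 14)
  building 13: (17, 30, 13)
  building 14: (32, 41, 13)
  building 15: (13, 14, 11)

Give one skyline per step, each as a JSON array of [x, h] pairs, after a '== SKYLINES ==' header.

== SKYLINES ==
[[41,13],[42,0]]
[[41,13],[42,0]]
[[33,13],[40,0],[41,13],[42,0]]
[[11,8],[13,0],[33,13],[40,0],[41,13],[42,0]]
[[11,11],[12,8],[13,0],[33,13],[40,0],[41,13],[42,0]]
[[11,11],[12,8],[13,0],[33,13],[40,11],[41,13],[42,11],[43,0]]
[[11,11],[12,13],[13,0],[33,13],[40,11],[41,13],[42,11],[43,0]]
[[11,11],[12,13],[13,0],[30,18],[41,13],[42,11],[43,0]]
[[11,11],[12,13],[13,0],[30,18],[41,13],[50,0]]
[[11,11],[12,13],[13,0],[30,18],[41,13],[50,0]]
[[10,13],[17,0],[30,18],[41,13],[50,0]]
[[2,14],[5,0],[10,13],[17,0],[30,18],[41,13],[50,0]]
[[2,14],[5,0],[10,13],[30,18],[41,13],[50,0]]
[[2,14],[5,0],[10,13],[30,18],[41,13],[50,0]]
[[2,14],[5,0],[10,13],[30,18],[41,13],[50,0]]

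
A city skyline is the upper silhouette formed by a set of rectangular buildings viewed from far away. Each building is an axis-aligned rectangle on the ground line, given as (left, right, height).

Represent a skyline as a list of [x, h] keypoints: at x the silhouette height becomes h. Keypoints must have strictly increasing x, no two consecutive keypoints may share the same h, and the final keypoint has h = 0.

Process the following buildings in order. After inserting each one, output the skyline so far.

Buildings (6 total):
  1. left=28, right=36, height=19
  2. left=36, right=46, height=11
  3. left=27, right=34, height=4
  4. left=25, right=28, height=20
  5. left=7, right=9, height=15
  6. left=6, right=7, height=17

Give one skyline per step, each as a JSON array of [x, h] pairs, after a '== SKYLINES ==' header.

== SKYLINES ==
[[28,19],[36,0]]
[[28,19],[36,11],[46,0]]
[[27,4],[28,19],[36,11],[46,0]]
[[25,20],[28,19],[36,11],[46,0]]
[[7,15],[9,0],[25,20],[28,19],[36,11],[46,0]]
[[6,17],[7,15],[9,0],[25,20],[28,19],[36,11],[46,0]]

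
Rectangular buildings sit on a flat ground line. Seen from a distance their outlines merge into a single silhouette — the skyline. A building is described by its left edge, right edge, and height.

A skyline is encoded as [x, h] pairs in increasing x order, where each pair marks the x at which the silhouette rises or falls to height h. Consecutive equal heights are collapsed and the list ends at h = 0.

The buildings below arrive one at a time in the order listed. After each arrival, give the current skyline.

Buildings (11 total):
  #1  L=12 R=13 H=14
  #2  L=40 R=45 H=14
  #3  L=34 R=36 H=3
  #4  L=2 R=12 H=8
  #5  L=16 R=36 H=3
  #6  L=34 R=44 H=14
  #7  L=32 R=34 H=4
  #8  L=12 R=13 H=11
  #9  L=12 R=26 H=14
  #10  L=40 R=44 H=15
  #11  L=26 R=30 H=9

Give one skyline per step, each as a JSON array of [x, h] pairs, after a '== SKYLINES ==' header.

== SKYLINES ==
[[12,14],[13,0]]
[[12,14],[13,0],[40,14],[45,0]]
[[12,14],[13,0],[34,3],[36,0],[40,14],[45,0]]
[[2,8],[12,14],[13,0],[34,3],[36,0],[40,14],[45,0]]
[[2,8],[12,14],[13,0],[16,3],[36,0],[40,14],[45,0]]
[[2,8],[12,14],[13,0],[16,3],[34,14],[45,0]]
[[2,8],[12,14],[13,0],[16,3],[32,4],[34,14],[45,0]]
[[2,8],[12,14],[13,0],[16,3],[32,4],[34,14],[45,0]]
[[2,8],[12,14],[26,3],[32,4],[34,14],[45,0]]
[[2,8],[12,14],[26,3],[32,4],[34,14],[40,15],[44,14],[45,0]]
[[2,8],[12,14],[26,9],[30,3],[32,4],[34,14],[40,15],[44,14],[45,0]]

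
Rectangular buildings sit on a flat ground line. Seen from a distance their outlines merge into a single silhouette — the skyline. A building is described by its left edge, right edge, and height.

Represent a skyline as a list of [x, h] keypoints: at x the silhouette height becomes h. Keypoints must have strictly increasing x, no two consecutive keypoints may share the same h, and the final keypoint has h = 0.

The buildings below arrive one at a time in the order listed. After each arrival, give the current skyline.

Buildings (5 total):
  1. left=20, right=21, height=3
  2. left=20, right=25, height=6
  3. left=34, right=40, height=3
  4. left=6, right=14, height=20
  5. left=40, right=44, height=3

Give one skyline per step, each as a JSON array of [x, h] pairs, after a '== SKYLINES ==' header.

== SKYLINES ==
[[20,3],[21,0]]
[[20,6],[25,0]]
[[20,6],[25,0],[34,3],[40,0]]
[[6,20],[14,0],[20,6],[25,0],[34,3],[40,0]]
[[6,20],[14,0],[20,6],[25,0],[34,3],[44,0]]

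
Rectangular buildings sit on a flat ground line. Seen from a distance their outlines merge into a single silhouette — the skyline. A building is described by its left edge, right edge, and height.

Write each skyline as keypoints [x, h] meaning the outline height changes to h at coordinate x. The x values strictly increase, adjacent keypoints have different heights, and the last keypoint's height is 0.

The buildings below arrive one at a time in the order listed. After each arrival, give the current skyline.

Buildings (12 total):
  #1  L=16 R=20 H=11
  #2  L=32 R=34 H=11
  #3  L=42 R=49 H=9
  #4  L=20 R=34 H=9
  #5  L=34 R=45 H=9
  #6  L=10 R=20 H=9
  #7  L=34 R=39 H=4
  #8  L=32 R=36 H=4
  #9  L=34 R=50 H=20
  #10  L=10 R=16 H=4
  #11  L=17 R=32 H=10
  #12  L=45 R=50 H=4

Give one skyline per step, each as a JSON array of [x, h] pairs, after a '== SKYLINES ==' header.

== SKYLINES ==
[[16,11],[20,0]]
[[16,11],[20,0],[32,11],[34,0]]
[[16,11],[20,0],[32,11],[34,0],[42,9],[49,0]]
[[16,11],[20,9],[32,11],[34,0],[42,9],[49,0]]
[[16,11],[20,9],[32,11],[34,9],[49,0]]
[[10,9],[16,11],[20,9],[32,11],[34,9],[49,0]]
[[10,9],[16,11],[20,9],[32,11],[34,9],[49,0]]
[[10,9],[16,11],[20,9],[32,11],[34,9],[49,0]]
[[10,9],[16,11],[20,9],[32,11],[34,20],[50,0]]
[[10,9],[16,11],[20,9],[32,11],[34,20],[50,0]]
[[10,9],[16,11],[20,10],[32,11],[34,20],[50,0]]
[[10,9],[16,11],[20,10],[32,11],[34,20],[50,0]]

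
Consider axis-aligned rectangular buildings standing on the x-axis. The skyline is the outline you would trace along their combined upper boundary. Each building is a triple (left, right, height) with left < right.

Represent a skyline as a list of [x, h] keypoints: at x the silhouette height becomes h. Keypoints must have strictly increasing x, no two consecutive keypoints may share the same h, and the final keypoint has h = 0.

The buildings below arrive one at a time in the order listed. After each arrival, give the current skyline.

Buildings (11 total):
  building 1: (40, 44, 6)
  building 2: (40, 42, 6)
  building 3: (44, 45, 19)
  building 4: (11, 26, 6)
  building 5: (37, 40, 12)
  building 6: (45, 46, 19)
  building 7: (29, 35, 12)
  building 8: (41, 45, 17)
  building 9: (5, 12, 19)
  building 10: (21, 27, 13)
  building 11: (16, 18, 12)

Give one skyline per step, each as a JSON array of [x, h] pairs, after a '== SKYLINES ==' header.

== SKYLINES ==
[[40,6],[44,0]]
[[40,6],[44,0]]
[[40,6],[44,19],[45,0]]
[[11,6],[26,0],[40,6],[44,19],[45,0]]
[[11,6],[26,0],[37,12],[40,6],[44,19],[45,0]]
[[11,6],[26,0],[37,12],[40,6],[44,19],[46,0]]
[[11,6],[26,0],[29,12],[35,0],[37,12],[40,6],[44,19],[46,0]]
[[11,6],[26,0],[29,12],[35,0],[37,12],[40,6],[41,17],[44,19],[46,0]]
[[5,19],[12,6],[26,0],[29,12],[35,0],[37,12],[40,6],[41,17],[44,19],[46,0]]
[[5,19],[12,6],[21,13],[27,0],[29,12],[35,0],[37,12],[40,6],[41,17],[44,19],[46,0]]
[[5,19],[12,6],[16,12],[18,6],[21,13],[27,0],[29,12],[35,0],[37,12],[40,6],[41,17],[44,19],[46,0]]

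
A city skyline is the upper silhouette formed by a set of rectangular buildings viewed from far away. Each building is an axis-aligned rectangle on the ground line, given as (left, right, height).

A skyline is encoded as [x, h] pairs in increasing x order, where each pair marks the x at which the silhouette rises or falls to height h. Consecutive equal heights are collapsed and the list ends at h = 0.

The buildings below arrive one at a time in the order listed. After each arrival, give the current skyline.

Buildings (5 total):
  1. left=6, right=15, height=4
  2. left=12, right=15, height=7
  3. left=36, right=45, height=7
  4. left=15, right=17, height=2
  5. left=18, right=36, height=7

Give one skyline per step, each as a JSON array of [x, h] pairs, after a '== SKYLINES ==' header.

== SKYLINES ==
[[6,4],[15,0]]
[[6,4],[12,7],[15,0]]
[[6,4],[12,7],[15,0],[36,7],[45,0]]
[[6,4],[12,7],[15,2],[17,0],[36,7],[45,0]]
[[6,4],[12,7],[15,2],[17,0],[18,7],[45,0]]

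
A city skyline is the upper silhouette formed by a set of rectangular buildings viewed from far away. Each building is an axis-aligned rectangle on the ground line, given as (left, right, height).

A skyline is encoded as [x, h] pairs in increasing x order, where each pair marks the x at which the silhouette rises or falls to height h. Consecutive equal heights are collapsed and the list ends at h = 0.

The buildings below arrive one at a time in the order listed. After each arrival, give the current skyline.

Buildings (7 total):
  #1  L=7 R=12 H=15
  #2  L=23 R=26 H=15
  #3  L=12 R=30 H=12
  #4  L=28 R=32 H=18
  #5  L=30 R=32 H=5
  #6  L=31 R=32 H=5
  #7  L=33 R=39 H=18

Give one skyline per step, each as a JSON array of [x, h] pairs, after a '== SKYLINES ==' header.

== SKYLINES ==
[[7,15],[12,0]]
[[7,15],[12,0],[23,15],[26,0]]
[[7,15],[12,12],[23,15],[26,12],[30,0]]
[[7,15],[12,12],[23,15],[26,12],[28,18],[32,0]]
[[7,15],[12,12],[23,15],[26,12],[28,18],[32,0]]
[[7,15],[12,12],[23,15],[26,12],[28,18],[32,0]]
[[7,15],[12,12],[23,15],[26,12],[28,18],[32,0],[33,18],[39,0]]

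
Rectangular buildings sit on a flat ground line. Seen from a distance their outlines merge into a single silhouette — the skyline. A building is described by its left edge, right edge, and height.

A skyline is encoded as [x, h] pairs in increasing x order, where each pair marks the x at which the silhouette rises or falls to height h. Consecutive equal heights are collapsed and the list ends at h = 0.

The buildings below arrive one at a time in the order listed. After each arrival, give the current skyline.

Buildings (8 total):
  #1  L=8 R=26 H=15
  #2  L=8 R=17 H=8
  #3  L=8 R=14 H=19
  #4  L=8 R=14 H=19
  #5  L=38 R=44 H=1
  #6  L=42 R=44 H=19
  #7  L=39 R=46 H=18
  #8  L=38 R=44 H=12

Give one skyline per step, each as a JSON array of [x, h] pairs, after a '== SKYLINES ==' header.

== SKYLINES ==
[[8,15],[26,0]]
[[8,15],[26,0]]
[[8,19],[14,15],[26,0]]
[[8,19],[14,15],[26,0]]
[[8,19],[14,15],[26,0],[38,1],[44,0]]
[[8,19],[14,15],[26,0],[38,1],[42,19],[44,0]]
[[8,19],[14,15],[26,0],[38,1],[39,18],[42,19],[44,18],[46,0]]
[[8,19],[14,15],[26,0],[38,12],[39,18],[42,19],[44,18],[46,0]]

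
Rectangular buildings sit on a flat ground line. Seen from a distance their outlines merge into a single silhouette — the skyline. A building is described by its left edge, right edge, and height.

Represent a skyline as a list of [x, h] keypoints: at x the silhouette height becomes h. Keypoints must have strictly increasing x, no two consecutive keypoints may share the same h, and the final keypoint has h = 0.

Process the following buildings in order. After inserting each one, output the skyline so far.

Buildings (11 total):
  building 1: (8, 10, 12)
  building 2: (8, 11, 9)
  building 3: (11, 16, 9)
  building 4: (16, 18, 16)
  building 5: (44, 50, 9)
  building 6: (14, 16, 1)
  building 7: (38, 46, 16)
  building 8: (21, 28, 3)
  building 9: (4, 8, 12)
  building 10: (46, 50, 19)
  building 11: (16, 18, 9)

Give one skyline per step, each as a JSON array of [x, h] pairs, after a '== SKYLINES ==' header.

== SKYLINES ==
[[8,12],[10,0]]
[[8,12],[10,9],[11,0]]
[[8,12],[10,9],[16,0]]
[[8,12],[10,9],[16,16],[18,0]]
[[8,12],[10,9],[16,16],[18,0],[44,9],[50,0]]
[[8,12],[10,9],[16,16],[18,0],[44,9],[50,0]]
[[8,12],[10,9],[16,16],[18,0],[38,16],[46,9],[50,0]]
[[8,12],[10,9],[16,16],[18,0],[21,3],[28,0],[38,16],[46,9],[50,0]]
[[4,12],[10,9],[16,16],[18,0],[21,3],[28,0],[38,16],[46,9],[50,0]]
[[4,12],[10,9],[16,16],[18,0],[21,3],[28,0],[38,16],[46,19],[50,0]]
[[4,12],[10,9],[16,16],[18,0],[21,3],[28,0],[38,16],[46,19],[50,0]]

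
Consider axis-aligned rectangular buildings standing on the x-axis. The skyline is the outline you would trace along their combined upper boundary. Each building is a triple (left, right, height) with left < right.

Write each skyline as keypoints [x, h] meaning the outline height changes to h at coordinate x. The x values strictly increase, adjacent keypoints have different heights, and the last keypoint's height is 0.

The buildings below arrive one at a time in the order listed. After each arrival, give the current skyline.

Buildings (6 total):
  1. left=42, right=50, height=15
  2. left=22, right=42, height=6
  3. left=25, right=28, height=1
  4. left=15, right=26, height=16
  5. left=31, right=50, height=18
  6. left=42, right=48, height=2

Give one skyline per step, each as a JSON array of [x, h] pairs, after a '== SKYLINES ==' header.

== SKYLINES ==
[[42,15],[50,0]]
[[22,6],[42,15],[50,0]]
[[22,6],[42,15],[50,0]]
[[15,16],[26,6],[42,15],[50,0]]
[[15,16],[26,6],[31,18],[50,0]]
[[15,16],[26,6],[31,18],[50,0]]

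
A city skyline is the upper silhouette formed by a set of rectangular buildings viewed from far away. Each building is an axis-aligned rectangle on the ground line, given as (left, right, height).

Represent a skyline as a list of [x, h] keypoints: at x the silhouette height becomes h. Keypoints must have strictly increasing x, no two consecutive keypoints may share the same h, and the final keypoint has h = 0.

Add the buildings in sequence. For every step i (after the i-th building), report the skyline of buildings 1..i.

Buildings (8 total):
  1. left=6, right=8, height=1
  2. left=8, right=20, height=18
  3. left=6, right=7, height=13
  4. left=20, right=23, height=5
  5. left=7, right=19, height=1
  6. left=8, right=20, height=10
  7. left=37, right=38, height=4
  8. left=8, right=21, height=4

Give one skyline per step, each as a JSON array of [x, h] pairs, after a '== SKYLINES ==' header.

== SKYLINES ==
[[6,1],[8,0]]
[[6,1],[8,18],[20,0]]
[[6,13],[7,1],[8,18],[20,0]]
[[6,13],[7,1],[8,18],[20,5],[23,0]]
[[6,13],[7,1],[8,18],[20,5],[23,0]]
[[6,13],[7,1],[8,18],[20,5],[23,0]]
[[6,13],[7,1],[8,18],[20,5],[23,0],[37,4],[38,0]]
[[6,13],[7,1],[8,18],[20,5],[23,0],[37,4],[38,0]]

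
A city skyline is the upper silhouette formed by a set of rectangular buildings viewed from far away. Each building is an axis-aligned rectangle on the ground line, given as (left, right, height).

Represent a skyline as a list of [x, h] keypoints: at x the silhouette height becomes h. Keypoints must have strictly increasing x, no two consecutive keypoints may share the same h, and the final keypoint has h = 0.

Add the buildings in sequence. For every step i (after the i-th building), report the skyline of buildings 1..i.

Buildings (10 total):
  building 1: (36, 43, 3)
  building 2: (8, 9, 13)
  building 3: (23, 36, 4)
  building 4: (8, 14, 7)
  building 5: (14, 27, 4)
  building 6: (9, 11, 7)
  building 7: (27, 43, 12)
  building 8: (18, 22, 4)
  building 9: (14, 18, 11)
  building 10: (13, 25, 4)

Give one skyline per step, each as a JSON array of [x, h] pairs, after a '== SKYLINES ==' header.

== SKYLINES ==
[[36,3],[43,0]]
[[8,13],[9,0],[36,3],[43,0]]
[[8,13],[9,0],[23,4],[36,3],[43,0]]
[[8,13],[9,7],[14,0],[23,4],[36,3],[43,0]]
[[8,13],[9,7],[14,4],[36,3],[43,0]]
[[8,13],[9,7],[14,4],[36,3],[43,0]]
[[8,13],[9,7],[14,4],[27,12],[43,0]]
[[8,13],[9,7],[14,4],[27,12],[43,0]]
[[8,13],[9,7],[14,11],[18,4],[27,12],[43,0]]
[[8,13],[9,7],[14,11],[18,4],[27,12],[43,0]]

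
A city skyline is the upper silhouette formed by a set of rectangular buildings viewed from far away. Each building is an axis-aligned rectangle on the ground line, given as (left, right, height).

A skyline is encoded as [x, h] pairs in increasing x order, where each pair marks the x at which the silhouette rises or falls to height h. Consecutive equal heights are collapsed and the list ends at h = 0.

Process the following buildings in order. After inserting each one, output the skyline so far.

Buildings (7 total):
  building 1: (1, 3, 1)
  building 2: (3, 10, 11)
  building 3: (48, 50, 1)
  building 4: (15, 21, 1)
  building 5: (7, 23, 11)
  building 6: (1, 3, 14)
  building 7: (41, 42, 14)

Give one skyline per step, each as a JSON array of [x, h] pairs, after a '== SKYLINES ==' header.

== SKYLINES ==
[[1,1],[3,0]]
[[1,1],[3,11],[10,0]]
[[1,1],[3,11],[10,0],[48,1],[50,0]]
[[1,1],[3,11],[10,0],[15,1],[21,0],[48,1],[50,0]]
[[1,1],[3,11],[23,0],[48,1],[50,0]]
[[1,14],[3,11],[23,0],[48,1],[50,0]]
[[1,14],[3,11],[23,0],[41,14],[42,0],[48,1],[50,0]]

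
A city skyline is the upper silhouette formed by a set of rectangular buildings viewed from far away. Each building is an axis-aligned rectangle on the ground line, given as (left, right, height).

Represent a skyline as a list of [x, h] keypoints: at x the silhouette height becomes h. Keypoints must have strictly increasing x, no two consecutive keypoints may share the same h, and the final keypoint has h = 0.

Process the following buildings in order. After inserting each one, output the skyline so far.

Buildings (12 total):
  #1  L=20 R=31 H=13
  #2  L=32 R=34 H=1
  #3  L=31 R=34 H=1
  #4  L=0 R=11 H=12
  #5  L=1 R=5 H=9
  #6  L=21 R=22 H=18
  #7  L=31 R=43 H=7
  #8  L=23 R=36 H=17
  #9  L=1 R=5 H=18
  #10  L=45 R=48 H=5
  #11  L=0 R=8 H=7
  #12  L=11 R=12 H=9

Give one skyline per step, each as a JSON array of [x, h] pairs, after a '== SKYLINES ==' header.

== SKYLINES ==
[[20,13],[31,0]]
[[20,13],[31,0],[32,1],[34,0]]
[[20,13],[31,1],[34,0]]
[[0,12],[11,0],[20,13],[31,1],[34,0]]
[[0,12],[11,0],[20,13],[31,1],[34,0]]
[[0,12],[11,0],[20,13],[21,18],[22,13],[31,1],[34,0]]
[[0,12],[11,0],[20,13],[21,18],[22,13],[31,7],[43,0]]
[[0,12],[11,0],[20,13],[21,18],[22,13],[23,17],[36,7],[43,0]]
[[0,12],[1,18],[5,12],[11,0],[20,13],[21,18],[22,13],[23,17],[36,7],[43,0]]
[[0,12],[1,18],[5,12],[11,0],[20,13],[21,18],[22,13],[23,17],[36,7],[43,0],[45,5],[48,0]]
[[0,12],[1,18],[5,12],[11,0],[20,13],[21,18],[22,13],[23,17],[36,7],[43,0],[45,5],[48,0]]
[[0,12],[1,18],[5,12],[11,9],[12,0],[20,13],[21,18],[22,13],[23,17],[36,7],[43,0],[45,5],[48,0]]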